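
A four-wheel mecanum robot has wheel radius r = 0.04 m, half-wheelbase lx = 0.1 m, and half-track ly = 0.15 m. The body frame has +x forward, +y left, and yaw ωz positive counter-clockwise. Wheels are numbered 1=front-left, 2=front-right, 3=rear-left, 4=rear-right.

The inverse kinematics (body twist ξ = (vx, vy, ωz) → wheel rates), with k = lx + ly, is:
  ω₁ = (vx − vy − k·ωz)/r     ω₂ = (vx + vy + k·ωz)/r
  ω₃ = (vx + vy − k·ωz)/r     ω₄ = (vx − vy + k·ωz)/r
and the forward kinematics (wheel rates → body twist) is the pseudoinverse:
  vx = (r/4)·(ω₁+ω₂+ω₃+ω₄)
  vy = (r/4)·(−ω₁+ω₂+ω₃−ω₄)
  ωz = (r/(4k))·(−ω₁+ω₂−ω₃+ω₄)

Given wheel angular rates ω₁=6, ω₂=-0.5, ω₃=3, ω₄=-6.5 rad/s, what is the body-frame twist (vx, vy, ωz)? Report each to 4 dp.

k = lx + ly = 0.1 + 0.15 = 0.2500
ω₁+ω₂+ω₃+ω₄ = 2.0000  →  vx = (0.04/4)·2.0000 = 0.0200
−ω₁+ω₂+ω₃−ω₄ = 3.0000  →  vy = (0.04/4)·3.0000 = 0.0300
−ω₁+ω₂−ω₃+ω₄ = -16.0000  →  ωz = (0.04/1.0000)·-16.0000 = -0.6400

(0.0200, 0.0300, -0.6400)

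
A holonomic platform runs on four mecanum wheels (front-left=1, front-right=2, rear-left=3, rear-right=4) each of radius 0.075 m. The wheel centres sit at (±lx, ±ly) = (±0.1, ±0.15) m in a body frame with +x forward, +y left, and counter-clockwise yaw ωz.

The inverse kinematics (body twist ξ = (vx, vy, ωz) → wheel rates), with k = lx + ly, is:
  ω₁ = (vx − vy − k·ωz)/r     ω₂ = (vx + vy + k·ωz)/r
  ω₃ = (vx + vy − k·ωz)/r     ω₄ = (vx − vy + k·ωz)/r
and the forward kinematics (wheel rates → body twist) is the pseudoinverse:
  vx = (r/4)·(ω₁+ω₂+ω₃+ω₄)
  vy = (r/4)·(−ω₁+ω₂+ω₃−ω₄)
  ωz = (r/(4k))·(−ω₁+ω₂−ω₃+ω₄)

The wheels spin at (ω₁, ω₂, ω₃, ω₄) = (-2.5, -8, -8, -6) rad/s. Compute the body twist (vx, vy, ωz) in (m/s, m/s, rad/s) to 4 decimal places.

k = lx + ly = 0.1 + 0.15 = 0.2500
ω₁+ω₂+ω₃+ω₄ = -24.5000  →  vx = (0.075/4)·-24.5000 = -0.4594
−ω₁+ω₂+ω₃−ω₄ = -7.5000  →  vy = (0.075/4)·-7.5000 = -0.1406
−ω₁+ω₂−ω₃+ω₄ = -3.5000  →  ωz = (0.075/1.0000)·-3.5000 = -0.2625

(-0.4594, -0.1406, -0.2625)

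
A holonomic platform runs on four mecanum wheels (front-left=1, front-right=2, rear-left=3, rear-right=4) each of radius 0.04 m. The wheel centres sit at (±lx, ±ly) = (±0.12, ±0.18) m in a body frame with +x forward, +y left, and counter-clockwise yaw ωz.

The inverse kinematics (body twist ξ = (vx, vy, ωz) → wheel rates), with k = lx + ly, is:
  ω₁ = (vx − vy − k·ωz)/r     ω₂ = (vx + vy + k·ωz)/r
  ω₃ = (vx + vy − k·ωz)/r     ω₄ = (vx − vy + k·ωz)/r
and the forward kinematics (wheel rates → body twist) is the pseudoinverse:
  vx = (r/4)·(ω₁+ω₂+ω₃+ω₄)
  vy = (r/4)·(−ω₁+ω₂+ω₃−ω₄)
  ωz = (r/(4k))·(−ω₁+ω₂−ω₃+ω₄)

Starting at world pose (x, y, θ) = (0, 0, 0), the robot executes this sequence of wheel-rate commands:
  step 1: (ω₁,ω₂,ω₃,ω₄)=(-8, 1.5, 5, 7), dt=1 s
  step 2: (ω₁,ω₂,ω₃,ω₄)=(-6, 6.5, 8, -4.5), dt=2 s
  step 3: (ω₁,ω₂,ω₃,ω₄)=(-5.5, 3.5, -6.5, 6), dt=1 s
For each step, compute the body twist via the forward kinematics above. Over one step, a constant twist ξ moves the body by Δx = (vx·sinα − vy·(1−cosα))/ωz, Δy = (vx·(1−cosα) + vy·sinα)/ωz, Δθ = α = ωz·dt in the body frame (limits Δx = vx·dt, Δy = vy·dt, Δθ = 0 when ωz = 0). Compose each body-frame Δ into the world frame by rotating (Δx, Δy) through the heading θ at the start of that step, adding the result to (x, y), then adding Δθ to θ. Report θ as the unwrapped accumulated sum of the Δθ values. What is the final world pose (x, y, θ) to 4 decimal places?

step 1: ξ=(vx,vy,ωz)=(0.0550, 0.0750, 0.3833), dt=1.0 → body Δ=(0.0395, 0.0836, 0.3833) → world pose (0.0395, 0.0836, 0.3833)
step 2: ξ=(vx,vy,ωz)=(0.0400, 0.2500, 0.0000), dt=2.0 → body Δ=(0.0800, 0.5000, 0.0000) → world pose (-0.0734, 0.5772, 0.3833)
step 3: ξ=(vx,vy,ωz)=(-0.0250, -0.0350, 0.7167), dt=1.0 → body Δ=(-0.0109, -0.0407, 0.7167) → world pose (-0.0683, 0.5354, 1.1000)

(-0.0683, 0.5354, 1.1000)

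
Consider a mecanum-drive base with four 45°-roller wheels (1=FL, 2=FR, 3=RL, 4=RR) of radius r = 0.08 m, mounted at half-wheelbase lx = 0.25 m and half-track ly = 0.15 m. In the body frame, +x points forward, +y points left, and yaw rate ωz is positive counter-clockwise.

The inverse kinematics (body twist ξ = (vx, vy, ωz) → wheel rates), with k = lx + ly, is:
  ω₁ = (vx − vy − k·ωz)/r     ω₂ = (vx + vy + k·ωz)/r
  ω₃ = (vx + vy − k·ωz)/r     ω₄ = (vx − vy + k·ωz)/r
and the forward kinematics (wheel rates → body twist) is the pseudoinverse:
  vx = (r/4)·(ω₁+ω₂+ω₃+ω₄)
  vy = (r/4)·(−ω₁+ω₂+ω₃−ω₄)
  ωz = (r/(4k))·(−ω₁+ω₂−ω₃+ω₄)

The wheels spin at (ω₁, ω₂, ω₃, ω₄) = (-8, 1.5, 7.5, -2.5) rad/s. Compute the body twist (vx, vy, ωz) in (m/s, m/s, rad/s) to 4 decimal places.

(-0.0300, 0.3900, -0.0250)

k = lx + ly = 0.25 + 0.15 = 0.4000
ω₁+ω₂+ω₃+ω₄ = -1.5000  →  vx = (0.08/4)·-1.5000 = -0.0300
−ω₁+ω₂+ω₃−ω₄ = 19.5000  →  vy = (0.08/4)·19.5000 = 0.3900
−ω₁+ω₂−ω₃+ω₄ = -0.5000  →  ωz = (0.08/1.6000)·-0.5000 = -0.0250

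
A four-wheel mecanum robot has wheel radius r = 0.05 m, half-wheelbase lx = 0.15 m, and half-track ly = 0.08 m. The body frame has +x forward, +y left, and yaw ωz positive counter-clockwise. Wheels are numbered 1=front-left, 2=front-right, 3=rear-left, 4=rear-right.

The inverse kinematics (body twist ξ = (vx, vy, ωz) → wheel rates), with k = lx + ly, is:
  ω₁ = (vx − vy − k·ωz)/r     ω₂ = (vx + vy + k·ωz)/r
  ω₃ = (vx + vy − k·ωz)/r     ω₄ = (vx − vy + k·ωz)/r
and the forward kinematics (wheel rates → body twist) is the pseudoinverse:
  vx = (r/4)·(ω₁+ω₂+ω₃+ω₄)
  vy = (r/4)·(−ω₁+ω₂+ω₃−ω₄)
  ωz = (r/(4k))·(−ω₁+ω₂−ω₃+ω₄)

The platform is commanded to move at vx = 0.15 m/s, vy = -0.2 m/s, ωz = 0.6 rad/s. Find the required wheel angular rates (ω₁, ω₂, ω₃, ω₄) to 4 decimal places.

k = lx + ly = 0.15 + 0.08 = 0.2300;  k·ωz = 0.2300·0.6 = 0.1380
ω₁ (FL) = (vx − vy − k·ωz)/r = 0.2120/0.05 = 4.2400
ω₂ (FR) = (vx + vy + k·ωz)/r = 0.0880/0.05 = 1.7600
ω₃ (RL) = (vx + vy − k·ωz)/r = -0.1880/0.05 = -3.7600
ω₄ (RR) = (vx − vy + k·ωz)/r = 0.4880/0.05 = 9.7600

(4.2400, 1.7600, -3.7600, 9.7600)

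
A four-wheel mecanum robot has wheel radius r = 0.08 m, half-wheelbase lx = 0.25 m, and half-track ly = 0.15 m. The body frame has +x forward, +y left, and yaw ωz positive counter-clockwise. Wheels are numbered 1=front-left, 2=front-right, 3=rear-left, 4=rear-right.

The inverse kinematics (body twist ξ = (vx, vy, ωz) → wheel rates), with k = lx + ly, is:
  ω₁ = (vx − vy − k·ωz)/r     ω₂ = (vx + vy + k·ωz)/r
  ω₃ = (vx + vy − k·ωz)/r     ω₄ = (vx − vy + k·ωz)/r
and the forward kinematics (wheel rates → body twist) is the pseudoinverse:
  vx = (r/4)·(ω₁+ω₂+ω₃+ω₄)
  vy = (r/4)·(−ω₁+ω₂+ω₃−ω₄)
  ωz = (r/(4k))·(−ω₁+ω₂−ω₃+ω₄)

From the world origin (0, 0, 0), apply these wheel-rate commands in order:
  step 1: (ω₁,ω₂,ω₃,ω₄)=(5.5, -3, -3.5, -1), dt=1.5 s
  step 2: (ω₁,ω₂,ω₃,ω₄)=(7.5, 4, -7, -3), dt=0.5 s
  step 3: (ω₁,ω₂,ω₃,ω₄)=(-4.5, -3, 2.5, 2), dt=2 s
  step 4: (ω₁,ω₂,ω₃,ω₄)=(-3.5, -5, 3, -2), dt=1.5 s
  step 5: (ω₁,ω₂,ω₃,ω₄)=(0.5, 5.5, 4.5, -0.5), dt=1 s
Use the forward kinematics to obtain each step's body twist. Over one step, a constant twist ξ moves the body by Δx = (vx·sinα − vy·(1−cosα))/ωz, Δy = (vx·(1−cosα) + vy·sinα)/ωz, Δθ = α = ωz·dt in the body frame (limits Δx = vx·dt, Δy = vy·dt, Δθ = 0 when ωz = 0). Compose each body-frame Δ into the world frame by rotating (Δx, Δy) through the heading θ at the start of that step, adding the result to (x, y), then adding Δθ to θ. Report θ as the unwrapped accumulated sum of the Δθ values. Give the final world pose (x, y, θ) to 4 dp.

step 1: ξ=(vx,vy,ωz)=(-0.0400, -0.2200, -0.3000), dt=1.5 → body Δ=(-0.1310, -0.3057, -0.4500) → world pose (-0.1310, -0.3057, -0.4500)
step 2: ξ=(vx,vy,ωz)=(0.0300, -0.1500, 0.0250), dt=0.5 → body Δ=(0.0155, -0.0749, 0.0125) → world pose (-0.1497, -0.3799, -0.4375)
step 3: ξ=(vx,vy,ωz)=(-0.0600, 0.0400, 0.0500), dt=2.0 → body Δ=(-0.1238, 0.0739, 0.1000) → world pose (-0.2305, -0.2605, -0.3375)
step 4: ξ=(vx,vy,ωz)=(-0.1500, 0.0700, -0.3250), dt=1.5 → body Δ=(-0.1911, 0.1547, -0.4875) → world pose (-0.3596, -0.0513, -0.8250)
step 5: ξ=(vx,vy,ωz)=(0.2000, 0.2000, 0.0000), dt=1.0 → body Δ=(0.2000, 0.2000, 0.0000) → world pose (-0.0770, -0.0625, -0.8250)

(-0.0770, -0.0625, -0.8250)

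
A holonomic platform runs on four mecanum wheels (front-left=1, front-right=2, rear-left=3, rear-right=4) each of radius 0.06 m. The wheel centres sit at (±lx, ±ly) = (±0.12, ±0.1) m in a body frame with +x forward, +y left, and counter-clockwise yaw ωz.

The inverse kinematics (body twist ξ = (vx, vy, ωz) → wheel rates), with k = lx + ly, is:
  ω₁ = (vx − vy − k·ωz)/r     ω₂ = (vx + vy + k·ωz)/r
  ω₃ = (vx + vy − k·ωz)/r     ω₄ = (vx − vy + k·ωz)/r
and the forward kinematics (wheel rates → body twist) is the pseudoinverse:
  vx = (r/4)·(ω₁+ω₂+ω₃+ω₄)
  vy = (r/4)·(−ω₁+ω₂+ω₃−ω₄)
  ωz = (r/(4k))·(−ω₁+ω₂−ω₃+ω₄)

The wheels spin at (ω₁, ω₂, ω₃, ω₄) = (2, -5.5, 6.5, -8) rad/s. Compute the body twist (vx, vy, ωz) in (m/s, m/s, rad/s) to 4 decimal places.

(-0.0750, 0.1050, -1.5000)

k = lx + ly = 0.12 + 0.1 = 0.2200
ω₁+ω₂+ω₃+ω₄ = -5.0000  →  vx = (0.06/4)·-5.0000 = -0.0750
−ω₁+ω₂+ω₃−ω₄ = 7.0000  →  vy = (0.06/4)·7.0000 = 0.1050
−ω₁+ω₂−ω₃+ω₄ = -22.0000  →  ωz = (0.06/0.8800)·-22.0000 = -1.5000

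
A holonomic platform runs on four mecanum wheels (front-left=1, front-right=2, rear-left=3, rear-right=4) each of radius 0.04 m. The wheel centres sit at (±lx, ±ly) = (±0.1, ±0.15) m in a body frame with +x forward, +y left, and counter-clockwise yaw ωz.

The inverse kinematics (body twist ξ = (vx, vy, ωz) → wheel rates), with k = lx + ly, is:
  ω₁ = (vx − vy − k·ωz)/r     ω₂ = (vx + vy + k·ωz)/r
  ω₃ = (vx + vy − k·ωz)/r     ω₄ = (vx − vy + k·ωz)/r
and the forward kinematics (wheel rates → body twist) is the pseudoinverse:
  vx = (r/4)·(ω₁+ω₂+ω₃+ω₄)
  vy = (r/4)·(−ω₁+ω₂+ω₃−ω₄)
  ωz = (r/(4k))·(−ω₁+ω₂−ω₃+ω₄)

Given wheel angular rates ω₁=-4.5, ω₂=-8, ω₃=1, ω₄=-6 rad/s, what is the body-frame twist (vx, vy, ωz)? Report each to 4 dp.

k = lx + ly = 0.1 + 0.15 = 0.2500
ω₁+ω₂+ω₃+ω₄ = -17.5000  →  vx = (0.04/4)·-17.5000 = -0.1750
−ω₁+ω₂+ω₃−ω₄ = 3.5000  →  vy = (0.04/4)·3.5000 = 0.0350
−ω₁+ω₂−ω₃+ω₄ = -10.5000  →  ωz = (0.04/1.0000)·-10.5000 = -0.4200

(-0.1750, 0.0350, -0.4200)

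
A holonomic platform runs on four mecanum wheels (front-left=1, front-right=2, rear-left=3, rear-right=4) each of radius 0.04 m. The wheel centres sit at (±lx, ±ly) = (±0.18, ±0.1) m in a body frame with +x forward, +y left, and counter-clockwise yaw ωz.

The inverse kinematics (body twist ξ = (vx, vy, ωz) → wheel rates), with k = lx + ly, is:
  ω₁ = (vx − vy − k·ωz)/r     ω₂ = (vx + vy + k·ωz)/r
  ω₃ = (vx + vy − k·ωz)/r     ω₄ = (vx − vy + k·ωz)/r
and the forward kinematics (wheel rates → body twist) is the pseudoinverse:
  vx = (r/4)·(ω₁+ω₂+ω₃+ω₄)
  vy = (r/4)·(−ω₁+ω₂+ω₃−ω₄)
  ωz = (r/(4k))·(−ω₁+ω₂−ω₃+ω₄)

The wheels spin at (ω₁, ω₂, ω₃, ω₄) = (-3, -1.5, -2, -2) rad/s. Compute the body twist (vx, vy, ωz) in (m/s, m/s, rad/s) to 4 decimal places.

(-0.0850, 0.0150, 0.0536)

k = lx + ly = 0.18 + 0.1 = 0.2800
ω₁+ω₂+ω₃+ω₄ = -8.5000  →  vx = (0.04/4)·-8.5000 = -0.0850
−ω₁+ω₂+ω₃−ω₄ = 1.5000  →  vy = (0.04/4)·1.5000 = 0.0150
−ω₁+ω₂−ω₃+ω₄ = 1.5000  →  ωz = (0.04/1.1200)·1.5000 = 0.0536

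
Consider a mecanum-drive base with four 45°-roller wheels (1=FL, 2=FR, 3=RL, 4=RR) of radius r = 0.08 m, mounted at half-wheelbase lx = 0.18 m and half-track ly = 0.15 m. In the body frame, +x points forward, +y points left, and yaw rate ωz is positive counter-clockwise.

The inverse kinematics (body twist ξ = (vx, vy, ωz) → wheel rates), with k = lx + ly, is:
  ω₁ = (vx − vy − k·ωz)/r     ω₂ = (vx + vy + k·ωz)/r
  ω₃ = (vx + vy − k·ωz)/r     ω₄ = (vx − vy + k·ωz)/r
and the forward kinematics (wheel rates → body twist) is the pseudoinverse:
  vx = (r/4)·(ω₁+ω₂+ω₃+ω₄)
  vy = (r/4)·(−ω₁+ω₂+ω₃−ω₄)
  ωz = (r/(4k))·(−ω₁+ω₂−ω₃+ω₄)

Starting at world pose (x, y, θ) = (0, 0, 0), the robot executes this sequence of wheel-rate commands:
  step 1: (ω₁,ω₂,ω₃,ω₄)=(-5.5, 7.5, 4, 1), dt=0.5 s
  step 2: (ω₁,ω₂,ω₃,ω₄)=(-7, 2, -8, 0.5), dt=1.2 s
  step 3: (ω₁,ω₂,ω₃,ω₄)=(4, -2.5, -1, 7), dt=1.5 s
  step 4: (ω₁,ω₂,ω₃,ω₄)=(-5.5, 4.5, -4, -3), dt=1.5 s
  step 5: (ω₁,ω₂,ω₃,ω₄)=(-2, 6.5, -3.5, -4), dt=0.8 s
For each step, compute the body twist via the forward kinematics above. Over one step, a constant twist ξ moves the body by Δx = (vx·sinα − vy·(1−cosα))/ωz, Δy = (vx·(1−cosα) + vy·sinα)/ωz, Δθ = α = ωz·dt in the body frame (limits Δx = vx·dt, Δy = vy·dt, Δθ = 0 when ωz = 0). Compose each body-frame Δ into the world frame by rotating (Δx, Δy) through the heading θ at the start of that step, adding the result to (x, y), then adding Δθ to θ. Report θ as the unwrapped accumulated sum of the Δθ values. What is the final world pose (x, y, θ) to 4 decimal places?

(0.2307, -0.2850, 3.1000)

step 1: ξ=(vx,vy,ωz)=(0.1400, 0.3200, 0.6061), dt=0.5 → body Δ=(0.0449, 0.1681, 0.3030) → world pose (0.0449, 0.1681, 0.3030)
step 2: ξ=(vx,vy,ωz)=(-0.2500, 0.0100, 1.0606), dt=1.2 → body Δ=(-0.2320, -0.1575, 1.2727) → world pose (-0.1295, -0.0514, 1.5758)
step 3: ξ=(vx,vy,ωz)=(0.1500, -0.2900, 0.0909), dt=1.5 → body Δ=(0.2539, -0.4183, 0.1364) → world pose (0.2875, 0.2045, 1.7121)
step 4: ξ=(vx,vy,ωz)=(-0.1600, 0.1800, 0.6667), dt=1.5 → body Δ=(-0.3261, 0.1169, 1.0000) → world pose (0.2178, -0.1347, 2.7121)
step 5: ξ=(vx,vy,ωz)=(-0.0600, 0.1800, 0.4848), dt=0.8 → body Δ=(-0.0744, 0.1312, 0.3879) → world pose (0.2307, -0.2850, 3.1000)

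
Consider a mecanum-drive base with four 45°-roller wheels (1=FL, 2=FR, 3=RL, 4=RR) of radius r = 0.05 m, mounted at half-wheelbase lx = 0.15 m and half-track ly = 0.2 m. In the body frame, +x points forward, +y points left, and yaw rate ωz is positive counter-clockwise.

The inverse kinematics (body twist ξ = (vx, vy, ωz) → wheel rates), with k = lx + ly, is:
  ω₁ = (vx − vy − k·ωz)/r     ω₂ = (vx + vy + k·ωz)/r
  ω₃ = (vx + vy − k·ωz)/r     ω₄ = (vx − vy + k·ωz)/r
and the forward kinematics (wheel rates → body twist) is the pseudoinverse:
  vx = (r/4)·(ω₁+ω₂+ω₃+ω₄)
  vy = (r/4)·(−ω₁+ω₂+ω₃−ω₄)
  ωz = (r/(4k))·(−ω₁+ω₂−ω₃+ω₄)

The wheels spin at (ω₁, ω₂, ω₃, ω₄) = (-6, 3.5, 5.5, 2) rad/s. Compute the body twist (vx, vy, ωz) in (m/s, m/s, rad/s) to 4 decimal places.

(0.0625, 0.1625, 0.2143)

k = lx + ly = 0.15 + 0.2 = 0.3500
ω₁+ω₂+ω₃+ω₄ = 5.0000  →  vx = (0.05/4)·5.0000 = 0.0625
−ω₁+ω₂+ω₃−ω₄ = 13.0000  →  vy = (0.05/4)·13.0000 = 0.1625
−ω₁+ω₂−ω₃+ω₄ = 6.0000  →  ωz = (0.05/1.4000)·6.0000 = 0.2143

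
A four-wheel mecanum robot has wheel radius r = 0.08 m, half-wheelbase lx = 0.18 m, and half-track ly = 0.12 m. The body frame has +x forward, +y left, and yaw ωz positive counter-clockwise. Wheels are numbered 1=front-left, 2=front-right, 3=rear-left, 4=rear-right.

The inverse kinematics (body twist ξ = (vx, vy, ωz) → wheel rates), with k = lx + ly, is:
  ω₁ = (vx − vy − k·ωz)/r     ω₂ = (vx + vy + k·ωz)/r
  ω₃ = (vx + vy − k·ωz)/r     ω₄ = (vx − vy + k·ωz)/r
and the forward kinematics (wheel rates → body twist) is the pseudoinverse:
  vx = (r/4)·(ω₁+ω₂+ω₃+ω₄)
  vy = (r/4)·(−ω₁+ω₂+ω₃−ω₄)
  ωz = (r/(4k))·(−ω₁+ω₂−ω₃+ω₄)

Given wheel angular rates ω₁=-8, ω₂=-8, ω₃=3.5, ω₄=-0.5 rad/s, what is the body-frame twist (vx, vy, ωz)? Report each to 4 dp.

(-0.2600, 0.0800, -0.2667)

k = lx + ly = 0.18 + 0.12 = 0.3000
ω₁+ω₂+ω₃+ω₄ = -13.0000  →  vx = (0.08/4)·-13.0000 = -0.2600
−ω₁+ω₂+ω₃−ω₄ = 4.0000  →  vy = (0.08/4)·4.0000 = 0.0800
−ω₁+ω₂−ω₃+ω₄ = -4.0000  →  ωz = (0.08/1.2000)·-4.0000 = -0.2667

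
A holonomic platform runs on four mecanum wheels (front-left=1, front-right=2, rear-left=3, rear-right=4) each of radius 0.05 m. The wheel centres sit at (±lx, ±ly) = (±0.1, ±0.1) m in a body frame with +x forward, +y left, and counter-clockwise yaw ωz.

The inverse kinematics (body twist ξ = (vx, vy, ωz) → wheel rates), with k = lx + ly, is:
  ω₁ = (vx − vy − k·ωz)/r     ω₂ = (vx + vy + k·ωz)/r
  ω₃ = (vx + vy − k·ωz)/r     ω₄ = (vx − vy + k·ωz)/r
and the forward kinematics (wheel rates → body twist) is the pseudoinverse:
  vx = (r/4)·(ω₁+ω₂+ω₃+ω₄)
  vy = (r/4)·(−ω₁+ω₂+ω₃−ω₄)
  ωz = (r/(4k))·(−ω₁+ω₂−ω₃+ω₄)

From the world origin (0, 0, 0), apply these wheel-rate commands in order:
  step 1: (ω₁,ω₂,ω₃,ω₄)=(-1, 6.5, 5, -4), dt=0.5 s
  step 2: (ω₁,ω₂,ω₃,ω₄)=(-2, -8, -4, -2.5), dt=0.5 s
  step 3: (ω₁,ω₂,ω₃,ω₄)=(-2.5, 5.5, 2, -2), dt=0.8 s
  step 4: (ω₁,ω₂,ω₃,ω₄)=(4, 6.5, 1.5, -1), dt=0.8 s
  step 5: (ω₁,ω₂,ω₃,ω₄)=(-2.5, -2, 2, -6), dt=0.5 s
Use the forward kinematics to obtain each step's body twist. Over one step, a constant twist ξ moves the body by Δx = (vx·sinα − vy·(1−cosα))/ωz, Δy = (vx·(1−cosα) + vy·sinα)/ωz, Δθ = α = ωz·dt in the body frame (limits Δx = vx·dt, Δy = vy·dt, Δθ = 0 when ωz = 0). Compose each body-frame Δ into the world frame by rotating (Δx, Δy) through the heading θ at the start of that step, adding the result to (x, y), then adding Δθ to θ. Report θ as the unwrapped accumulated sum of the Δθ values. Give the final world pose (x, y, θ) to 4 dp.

(0.0377, 0.2940, -0.2219)

step 1: ξ=(vx,vy,ωz)=(0.0813, 0.2063, -0.0938), dt=0.5 → body Δ=(0.0430, 0.1021, -0.0469) → world pose (0.0430, 0.1021, -0.0469)
step 2: ξ=(vx,vy,ωz)=(-0.2063, -0.0938, -0.2812), dt=0.5 → body Δ=(-0.1061, -0.0395, -0.1406) → world pose (-0.0648, 0.0677, -0.1875)
step 3: ξ=(vx,vy,ωz)=(0.0375, 0.1500, 0.2500), dt=0.8 → body Δ=(0.0178, 0.1222, 0.2000) → world pose (-0.0245, 0.1844, 0.0125)
step 4: ξ=(vx,vy,ωz)=(0.1375, 0.0625, 0.0000), dt=0.8 → body Δ=(0.1100, 0.0500, 0.0000) → world pose (0.0849, 0.2358, 0.0125)
step 5: ξ=(vx,vy,ωz)=(-0.1063, 0.1063, -0.4688), dt=0.5 → body Δ=(-0.0464, 0.0588, -0.2344) → world pose (0.0377, 0.2940, -0.2219)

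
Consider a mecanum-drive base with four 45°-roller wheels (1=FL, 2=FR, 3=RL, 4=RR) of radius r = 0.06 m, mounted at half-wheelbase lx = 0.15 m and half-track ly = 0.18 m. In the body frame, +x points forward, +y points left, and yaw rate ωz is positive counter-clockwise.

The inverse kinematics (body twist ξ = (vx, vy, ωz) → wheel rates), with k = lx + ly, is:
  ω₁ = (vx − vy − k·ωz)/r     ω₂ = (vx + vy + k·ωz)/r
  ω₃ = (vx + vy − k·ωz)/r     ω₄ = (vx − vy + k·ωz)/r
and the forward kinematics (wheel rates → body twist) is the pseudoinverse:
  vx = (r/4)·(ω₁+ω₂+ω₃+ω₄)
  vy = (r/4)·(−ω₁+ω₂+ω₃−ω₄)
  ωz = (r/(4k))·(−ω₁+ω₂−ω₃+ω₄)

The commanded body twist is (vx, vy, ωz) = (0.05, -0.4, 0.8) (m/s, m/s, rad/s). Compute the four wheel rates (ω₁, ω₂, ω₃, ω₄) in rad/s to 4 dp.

(3.1000, -1.4333, -10.2333, 11.9000)

k = lx + ly = 0.15 + 0.18 = 0.3300;  k·ωz = 0.3300·0.8 = 0.2640
ω₁ (FL) = (vx − vy − k·ωz)/r = 0.1860/0.06 = 3.1000
ω₂ (FR) = (vx + vy + k·ωz)/r = -0.0860/0.06 = -1.4333
ω₃ (RL) = (vx + vy − k·ωz)/r = -0.6140/0.06 = -10.2333
ω₄ (RR) = (vx − vy + k·ωz)/r = 0.7140/0.06 = 11.9000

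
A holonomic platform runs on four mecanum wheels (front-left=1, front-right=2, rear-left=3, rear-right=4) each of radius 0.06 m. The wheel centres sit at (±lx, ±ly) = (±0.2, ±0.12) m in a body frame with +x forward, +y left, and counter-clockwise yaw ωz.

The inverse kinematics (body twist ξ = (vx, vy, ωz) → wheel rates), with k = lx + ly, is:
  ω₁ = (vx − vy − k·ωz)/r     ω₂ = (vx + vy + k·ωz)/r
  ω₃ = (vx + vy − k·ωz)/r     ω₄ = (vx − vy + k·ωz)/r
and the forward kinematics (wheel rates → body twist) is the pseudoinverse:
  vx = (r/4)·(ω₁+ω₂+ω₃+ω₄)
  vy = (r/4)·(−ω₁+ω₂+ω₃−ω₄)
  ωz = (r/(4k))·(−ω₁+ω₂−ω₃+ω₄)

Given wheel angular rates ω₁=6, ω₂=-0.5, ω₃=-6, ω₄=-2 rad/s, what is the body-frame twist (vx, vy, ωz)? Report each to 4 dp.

(-0.0375, -0.1575, -0.1172)

k = lx + ly = 0.2 + 0.12 = 0.3200
ω₁+ω₂+ω₃+ω₄ = -2.5000  →  vx = (0.06/4)·-2.5000 = -0.0375
−ω₁+ω₂+ω₃−ω₄ = -10.5000  →  vy = (0.06/4)·-10.5000 = -0.1575
−ω₁+ω₂−ω₃+ω₄ = -2.5000  →  ωz = (0.06/1.2800)·-2.5000 = -0.1172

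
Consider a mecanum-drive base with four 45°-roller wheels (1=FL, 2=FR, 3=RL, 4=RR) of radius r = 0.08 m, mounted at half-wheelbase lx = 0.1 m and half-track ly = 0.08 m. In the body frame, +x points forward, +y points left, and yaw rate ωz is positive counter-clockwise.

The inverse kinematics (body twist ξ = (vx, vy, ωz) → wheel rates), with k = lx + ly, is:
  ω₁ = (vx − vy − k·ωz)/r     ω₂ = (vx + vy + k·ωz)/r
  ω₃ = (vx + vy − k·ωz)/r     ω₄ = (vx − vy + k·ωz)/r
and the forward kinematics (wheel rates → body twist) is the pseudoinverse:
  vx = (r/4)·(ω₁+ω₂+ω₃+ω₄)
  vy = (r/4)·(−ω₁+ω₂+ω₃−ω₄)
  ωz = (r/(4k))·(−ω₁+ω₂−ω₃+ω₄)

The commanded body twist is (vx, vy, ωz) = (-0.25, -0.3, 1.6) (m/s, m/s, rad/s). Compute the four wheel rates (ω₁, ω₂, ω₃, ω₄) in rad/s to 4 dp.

(-2.9750, -3.2750, -10.4750, 4.2250)

k = lx + ly = 0.1 + 0.08 = 0.1800;  k·ωz = 0.1800·1.6 = 0.2880
ω₁ (FL) = (vx − vy − k·ωz)/r = -0.2380/0.08 = -2.9750
ω₂ (FR) = (vx + vy + k·ωz)/r = -0.2620/0.08 = -3.2750
ω₃ (RL) = (vx + vy − k·ωz)/r = -0.8380/0.08 = -10.4750
ω₄ (RR) = (vx − vy + k·ωz)/r = 0.3380/0.08 = 4.2250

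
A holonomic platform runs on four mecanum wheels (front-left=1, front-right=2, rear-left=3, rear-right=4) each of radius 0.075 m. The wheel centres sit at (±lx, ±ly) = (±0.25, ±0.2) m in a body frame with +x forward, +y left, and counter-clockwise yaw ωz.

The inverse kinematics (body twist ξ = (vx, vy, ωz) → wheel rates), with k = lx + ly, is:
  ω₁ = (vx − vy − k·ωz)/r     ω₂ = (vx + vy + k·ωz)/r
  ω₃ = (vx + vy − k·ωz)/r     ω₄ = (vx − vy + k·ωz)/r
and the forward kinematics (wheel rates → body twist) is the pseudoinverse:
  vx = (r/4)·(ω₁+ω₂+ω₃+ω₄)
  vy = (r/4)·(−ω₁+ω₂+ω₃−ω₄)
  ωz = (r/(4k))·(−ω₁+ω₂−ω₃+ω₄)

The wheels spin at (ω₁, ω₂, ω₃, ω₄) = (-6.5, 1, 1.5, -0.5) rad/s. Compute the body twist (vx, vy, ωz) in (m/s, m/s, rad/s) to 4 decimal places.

(-0.0844, 0.1781, 0.2292)

k = lx + ly = 0.25 + 0.2 = 0.4500
ω₁+ω₂+ω₃+ω₄ = -4.5000  →  vx = (0.075/4)·-4.5000 = -0.0844
−ω₁+ω₂+ω₃−ω₄ = 9.5000  →  vy = (0.075/4)·9.5000 = 0.1781
−ω₁+ω₂−ω₃+ω₄ = 5.5000  →  ωz = (0.075/1.8000)·5.5000 = 0.2292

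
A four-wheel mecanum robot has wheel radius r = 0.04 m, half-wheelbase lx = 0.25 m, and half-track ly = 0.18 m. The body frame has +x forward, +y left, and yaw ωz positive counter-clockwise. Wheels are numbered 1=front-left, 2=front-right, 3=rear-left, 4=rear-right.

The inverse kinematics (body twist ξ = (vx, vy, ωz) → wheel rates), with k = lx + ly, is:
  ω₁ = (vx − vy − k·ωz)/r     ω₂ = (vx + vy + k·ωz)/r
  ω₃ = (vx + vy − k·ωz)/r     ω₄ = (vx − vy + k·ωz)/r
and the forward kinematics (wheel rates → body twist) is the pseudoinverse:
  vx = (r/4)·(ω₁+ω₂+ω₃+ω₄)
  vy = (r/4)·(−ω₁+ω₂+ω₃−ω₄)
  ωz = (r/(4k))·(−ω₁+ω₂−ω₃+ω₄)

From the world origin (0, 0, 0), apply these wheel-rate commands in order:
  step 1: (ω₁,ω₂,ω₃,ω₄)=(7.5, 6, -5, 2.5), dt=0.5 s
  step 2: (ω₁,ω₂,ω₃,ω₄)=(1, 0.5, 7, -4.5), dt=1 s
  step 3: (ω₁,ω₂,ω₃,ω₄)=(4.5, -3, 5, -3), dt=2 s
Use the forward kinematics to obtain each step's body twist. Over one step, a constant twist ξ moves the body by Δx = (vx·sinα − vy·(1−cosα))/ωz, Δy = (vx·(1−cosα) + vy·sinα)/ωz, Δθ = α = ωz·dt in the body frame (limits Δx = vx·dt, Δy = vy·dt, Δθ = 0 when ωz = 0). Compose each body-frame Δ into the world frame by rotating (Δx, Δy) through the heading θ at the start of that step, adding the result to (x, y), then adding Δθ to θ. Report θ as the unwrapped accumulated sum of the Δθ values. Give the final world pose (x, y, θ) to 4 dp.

step 1: ξ=(vx,vy,ωz)=(0.1100, -0.0900, 0.1395), dt=0.5 → body Δ=(0.0565, -0.0430, 0.0698) → world pose (0.0565, -0.0430, 0.0698)
step 2: ξ=(vx,vy,ωz)=(0.0400, 0.1100, -0.2791), dt=1.0 → body Δ=(0.0547, 0.1030, -0.2791) → world pose (0.1039, 0.0636, -0.2093)
step 3: ξ=(vx,vy,ωz)=(0.0350, 0.0050, -0.3605), dt=2.0 → body Δ=(0.0675, -0.0150, -0.7209) → world pose (0.1669, 0.0348, -0.9302)

(0.1669, 0.0348, -0.9302)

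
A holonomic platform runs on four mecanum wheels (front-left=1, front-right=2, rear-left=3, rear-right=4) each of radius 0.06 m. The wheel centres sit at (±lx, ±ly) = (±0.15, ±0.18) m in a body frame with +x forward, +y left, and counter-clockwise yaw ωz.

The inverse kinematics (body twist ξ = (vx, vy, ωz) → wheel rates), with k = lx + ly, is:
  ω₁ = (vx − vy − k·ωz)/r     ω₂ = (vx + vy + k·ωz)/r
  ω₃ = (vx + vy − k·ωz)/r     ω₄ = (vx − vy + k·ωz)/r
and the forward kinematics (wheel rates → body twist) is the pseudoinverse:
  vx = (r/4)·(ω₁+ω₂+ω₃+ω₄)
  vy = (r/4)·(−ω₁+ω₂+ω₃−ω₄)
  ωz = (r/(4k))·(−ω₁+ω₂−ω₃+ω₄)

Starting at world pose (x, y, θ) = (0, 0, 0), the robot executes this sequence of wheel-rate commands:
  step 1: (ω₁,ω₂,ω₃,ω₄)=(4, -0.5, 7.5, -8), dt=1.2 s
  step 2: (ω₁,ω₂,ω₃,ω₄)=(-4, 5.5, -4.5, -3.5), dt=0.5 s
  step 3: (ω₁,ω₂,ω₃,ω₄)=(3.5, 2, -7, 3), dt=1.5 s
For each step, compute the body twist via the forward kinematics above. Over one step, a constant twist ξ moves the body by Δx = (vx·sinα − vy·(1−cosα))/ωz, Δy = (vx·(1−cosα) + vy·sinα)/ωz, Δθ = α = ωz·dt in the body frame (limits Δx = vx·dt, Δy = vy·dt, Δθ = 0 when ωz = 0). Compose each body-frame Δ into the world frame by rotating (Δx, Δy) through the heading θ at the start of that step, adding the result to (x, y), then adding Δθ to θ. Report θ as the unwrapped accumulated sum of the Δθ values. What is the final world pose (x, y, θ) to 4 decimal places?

(0.0588, -0.0232, -0.2727)

step 1: ξ=(vx,vy,ωz)=(0.0450, 0.1650, -0.9091), dt=1.2 → body Δ=(0.1416, 0.1344, -1.0909) → world pose (0.1416, 0.1344, -1.0909)
step 2: ξ=(vx,vy,ωz)=(-0.0975, 0.1275, 0.4773), dt=0.5 → body Δ=(-0.0559, 0.0574, 0.2386) → world pose (0.1667, 0.2104, -0.8523)
step 3: ξ=(vx,vy,ωz)=(0.0225, -0.1725, 0.3864), dt=1.5 → body Δ=(0.1048, -0.2350, 0.5795) → world pose (0.0588, -0.0232, -0.2727)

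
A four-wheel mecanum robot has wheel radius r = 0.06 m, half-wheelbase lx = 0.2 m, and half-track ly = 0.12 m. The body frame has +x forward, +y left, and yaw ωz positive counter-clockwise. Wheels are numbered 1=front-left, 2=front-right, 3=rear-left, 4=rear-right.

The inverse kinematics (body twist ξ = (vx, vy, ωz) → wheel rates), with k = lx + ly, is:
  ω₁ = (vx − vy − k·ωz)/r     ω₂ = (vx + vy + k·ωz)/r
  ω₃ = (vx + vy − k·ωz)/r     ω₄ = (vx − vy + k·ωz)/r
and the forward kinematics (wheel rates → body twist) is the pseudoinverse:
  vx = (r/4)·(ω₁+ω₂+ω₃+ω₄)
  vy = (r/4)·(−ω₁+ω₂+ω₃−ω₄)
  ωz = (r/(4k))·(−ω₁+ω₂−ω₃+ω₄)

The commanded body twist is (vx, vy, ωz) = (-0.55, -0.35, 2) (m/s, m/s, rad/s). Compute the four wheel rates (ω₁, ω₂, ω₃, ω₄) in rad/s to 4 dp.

(-14.0000, -4.3333, -25.6667, 7.3333)

k = lx + ly = 0.2 + 0.12 = 0.3200;  k·ωz = 0.3200·2 = 0.6400
ω₁ (FL) = (vx − vy − k·ωz)/r = -0.8400/0.06 = -14.0000
ω₂ (FR) = (vx + vy + k·ωz)/r = -0.2600/0.06 = -4.3333
ω₃ (RL) = (vx + vy − k·ωz)/r = -1.5400/0.06 = -25.6667
ω₄ (RR) = (vx − vy + k·ωz)/r = 0.4400/0.06 = 7.3333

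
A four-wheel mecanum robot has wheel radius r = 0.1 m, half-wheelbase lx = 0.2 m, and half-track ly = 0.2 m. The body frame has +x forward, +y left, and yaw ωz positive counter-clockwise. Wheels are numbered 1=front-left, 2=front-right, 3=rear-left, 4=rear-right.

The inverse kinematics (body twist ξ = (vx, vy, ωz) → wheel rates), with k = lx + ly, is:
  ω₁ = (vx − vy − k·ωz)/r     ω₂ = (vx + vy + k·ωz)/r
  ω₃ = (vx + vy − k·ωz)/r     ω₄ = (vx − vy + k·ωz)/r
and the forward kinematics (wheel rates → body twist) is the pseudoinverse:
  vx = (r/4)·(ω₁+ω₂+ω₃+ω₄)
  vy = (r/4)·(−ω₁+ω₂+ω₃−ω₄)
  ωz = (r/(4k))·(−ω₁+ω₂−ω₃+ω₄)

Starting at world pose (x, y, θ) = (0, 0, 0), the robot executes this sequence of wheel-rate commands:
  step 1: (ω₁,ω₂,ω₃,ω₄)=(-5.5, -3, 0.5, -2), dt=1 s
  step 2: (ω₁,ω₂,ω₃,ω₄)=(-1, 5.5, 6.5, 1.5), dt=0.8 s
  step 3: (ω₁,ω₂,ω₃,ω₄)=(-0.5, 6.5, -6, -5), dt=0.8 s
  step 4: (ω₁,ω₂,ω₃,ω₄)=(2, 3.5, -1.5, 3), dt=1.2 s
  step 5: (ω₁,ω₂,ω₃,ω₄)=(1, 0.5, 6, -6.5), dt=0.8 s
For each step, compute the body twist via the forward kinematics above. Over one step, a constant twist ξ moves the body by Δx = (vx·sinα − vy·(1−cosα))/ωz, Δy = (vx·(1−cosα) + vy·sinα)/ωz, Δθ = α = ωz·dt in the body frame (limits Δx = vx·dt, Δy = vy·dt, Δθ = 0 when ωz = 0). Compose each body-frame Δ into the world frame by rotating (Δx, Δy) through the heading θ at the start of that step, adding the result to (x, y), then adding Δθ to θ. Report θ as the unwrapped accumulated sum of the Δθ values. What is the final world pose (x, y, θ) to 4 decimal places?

(-0.0370, 0.7235, 0.2750)

step 1: ξ=(vx,vy,ωz)=(-0.2500, 0.1250, 0.0000), dt=1.0 → body Δ=(-0.2500, 0.1250, 0.0000) → world pose (-0.2500, 0.1250, 0.0000)
step 2: ξ=(vx,vy,ωz)=(0.3125, 0.2875, 0.0938), dt=0.8 → body Δ=(0.2411, 0.2392, 0.0750) → world pose (-0.0089, 0.3642, 0.0750)
step 3: ξ=(vx,vy,ωz)=(-0.1250, 0.1500, 0.5000), dt=0.8 → body Δ=(-0.1210, 0.0971, 0.4000) → world pose (-0.1368, 0.4519, 0.4750)
step 4: ξ=(vx,vy,ωz)=(0.1750, -0.0750, 0.3750), dt=1.2 → body Δ=(0.2229, -0.0405, 0.4500) → world pose (0.0799, 0.5178, 0.9250)
step 5: ξ=(vx,vy,ωz)=(0.0250, 0.3000, -0.8125), dt=0.8 → body Δ=(0.0939, 0.2172, -0.6500) → world pose (-0.0370, 0.7235, 0.2750)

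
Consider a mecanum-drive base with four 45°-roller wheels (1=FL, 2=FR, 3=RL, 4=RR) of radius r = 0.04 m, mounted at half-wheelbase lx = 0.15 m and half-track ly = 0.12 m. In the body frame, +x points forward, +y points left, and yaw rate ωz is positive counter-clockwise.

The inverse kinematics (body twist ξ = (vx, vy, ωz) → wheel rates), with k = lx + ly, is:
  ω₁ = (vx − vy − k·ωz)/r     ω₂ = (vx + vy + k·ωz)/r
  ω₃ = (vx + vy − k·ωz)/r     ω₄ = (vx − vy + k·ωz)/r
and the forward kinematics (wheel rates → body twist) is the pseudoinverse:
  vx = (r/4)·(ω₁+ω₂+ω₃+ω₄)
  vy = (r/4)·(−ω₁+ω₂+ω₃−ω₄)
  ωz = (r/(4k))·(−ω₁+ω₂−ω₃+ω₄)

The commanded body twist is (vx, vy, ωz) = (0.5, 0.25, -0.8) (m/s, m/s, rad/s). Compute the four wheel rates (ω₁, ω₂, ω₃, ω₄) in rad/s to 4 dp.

k = lx + ly = 0.15 + 0.12 = 0.2700;  k·ωz = 0.2700·-0.8 = -0.2160
ω₁ (FL) = (vx − vy − k·ωz)/r = 0.4660/0.04 = 11.6500
ω₂ (FR) = (vx + vy + k·ωz)/r = 0.5340/0.04 = 13.3500
ω₃ (RL) = (vx + vy − k·ωz)/r = 0.9660/0.04 = 24.1500
ω₄ (RR) = (vx − vy + k·ωz)/r = 0.0340/0.04 = 0.8500

(11.6500, 13.3500, 24.1500, 0.8500)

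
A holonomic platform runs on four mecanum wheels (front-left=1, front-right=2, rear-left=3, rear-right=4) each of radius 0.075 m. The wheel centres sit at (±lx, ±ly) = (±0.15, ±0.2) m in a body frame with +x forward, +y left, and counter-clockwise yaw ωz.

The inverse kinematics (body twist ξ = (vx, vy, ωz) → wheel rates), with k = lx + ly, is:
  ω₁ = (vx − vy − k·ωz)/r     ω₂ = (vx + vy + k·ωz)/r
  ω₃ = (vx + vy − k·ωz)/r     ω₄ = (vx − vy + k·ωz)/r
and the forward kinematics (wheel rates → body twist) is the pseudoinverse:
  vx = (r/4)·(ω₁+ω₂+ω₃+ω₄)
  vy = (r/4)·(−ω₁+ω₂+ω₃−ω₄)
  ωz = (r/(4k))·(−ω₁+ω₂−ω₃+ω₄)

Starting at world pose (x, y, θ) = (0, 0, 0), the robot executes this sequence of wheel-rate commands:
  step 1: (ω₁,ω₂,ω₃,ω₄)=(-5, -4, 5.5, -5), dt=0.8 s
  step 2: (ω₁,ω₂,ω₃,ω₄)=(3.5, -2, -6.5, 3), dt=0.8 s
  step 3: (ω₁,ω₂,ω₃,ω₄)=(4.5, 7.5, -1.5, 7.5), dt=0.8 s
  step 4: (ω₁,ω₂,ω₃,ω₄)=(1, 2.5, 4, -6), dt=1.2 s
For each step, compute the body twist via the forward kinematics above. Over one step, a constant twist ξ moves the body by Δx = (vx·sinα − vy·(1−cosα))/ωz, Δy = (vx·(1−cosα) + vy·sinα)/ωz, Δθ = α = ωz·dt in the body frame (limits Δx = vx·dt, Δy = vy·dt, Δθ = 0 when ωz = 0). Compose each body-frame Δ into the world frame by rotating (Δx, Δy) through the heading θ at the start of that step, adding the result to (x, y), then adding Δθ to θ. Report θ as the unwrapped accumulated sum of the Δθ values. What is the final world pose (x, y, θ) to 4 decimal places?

step 1: ξ=(vx,vy,ωz)=(-0.1594, 0.2156, -0.5089), dt=0.8 → body Δ=(-0.0894, 0.1934, -0.4071) → world pose (-0.0894, 0.1934, -0.4071)
step 2: ξ=(vx,vy,ωz)=(-0.0375, -0.2812, 0.2143), dt=0.8 → body Δ=(-0.0106, -0.2265, 0.1714) → world pose (-0.1888, -0.0104, -0.2357)
step 3: ξ=(vx,vy,ωz)=(0.3375, -0.1125, 0.6429), dt=0.8 → body Δ=(0.2809, -0.0182, 0.5143) → world pose (0.0801, -0.0936, 0.2786)
step 4: ξ=(vx,vy,ωz)=(0.0281, 0.2156, -0.4554), dt=1.2 → body Δ=(0.1010, 0.2371, -0.5464) → world pose (0.1120, 0.1621, -0.2679)

(0.1120, 0.1621, -0.2679)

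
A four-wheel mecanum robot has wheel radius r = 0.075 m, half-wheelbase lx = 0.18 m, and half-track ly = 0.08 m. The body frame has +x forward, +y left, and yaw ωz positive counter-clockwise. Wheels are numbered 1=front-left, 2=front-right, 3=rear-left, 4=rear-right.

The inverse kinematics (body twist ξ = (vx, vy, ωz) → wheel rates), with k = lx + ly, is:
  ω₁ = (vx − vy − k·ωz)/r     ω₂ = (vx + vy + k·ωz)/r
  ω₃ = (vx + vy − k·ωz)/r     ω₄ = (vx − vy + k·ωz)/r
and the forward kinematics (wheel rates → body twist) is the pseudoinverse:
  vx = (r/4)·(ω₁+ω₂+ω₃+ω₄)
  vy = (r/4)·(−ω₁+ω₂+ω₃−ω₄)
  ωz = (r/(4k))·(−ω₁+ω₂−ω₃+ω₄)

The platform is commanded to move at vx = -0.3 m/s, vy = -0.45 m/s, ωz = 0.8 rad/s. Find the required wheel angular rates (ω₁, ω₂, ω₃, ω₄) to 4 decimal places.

k = lx + ly = 0.18 + 0.08 = 0.2600;  k·ωz = 0.2600·0.8 = 0.2080
ω₁ (FL) = (vx − vy − k·ωz)/r = -0.0580/0.075 = -0.7733
ω₂ (FR) = (vx + vy + k·ωz)/r = -0.5420/0.075 = -7.2267
ω₃ (RL) = (vx + vy − k·ωz)/r = -0.9580/0.075 = -12.7733
ω₄ (RR) = (vx − vy + k·ωz)/r = 0.3580/0.075 = 4.7733

(-0.7733, -7.2267, -12.7733, 4.7733)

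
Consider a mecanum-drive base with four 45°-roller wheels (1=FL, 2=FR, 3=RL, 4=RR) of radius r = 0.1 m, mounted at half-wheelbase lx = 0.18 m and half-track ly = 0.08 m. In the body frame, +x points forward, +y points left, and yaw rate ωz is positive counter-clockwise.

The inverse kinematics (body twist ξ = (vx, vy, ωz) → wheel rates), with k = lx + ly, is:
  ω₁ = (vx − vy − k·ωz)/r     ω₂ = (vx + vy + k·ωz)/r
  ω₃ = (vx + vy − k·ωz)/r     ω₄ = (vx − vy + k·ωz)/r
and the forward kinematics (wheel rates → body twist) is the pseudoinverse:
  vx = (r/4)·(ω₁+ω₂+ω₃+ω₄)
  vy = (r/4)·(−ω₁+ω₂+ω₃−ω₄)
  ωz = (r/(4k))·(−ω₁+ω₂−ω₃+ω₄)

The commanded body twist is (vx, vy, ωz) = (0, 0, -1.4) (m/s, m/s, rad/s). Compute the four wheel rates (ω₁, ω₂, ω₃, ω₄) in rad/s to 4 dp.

k = lx + ly = 0.18 + 0.08 = 0.2600;  k·ωz = 0.2600·-1.4 = -0.3640
ω₁ (FL) = (vx − vy − k·ωz)/r = 0.3640/0.1 = 3.6400
ω₂ (FR) = (vx + vy + k·ωz)/r = -0.3640/0.1 = -3.6400
ω₃ (RL) = (vx + vy − k·ωz)/r = 0.3640/0.1 = 3.6400
ω₄ (RR) = (vx − vy + k·ωz)/r = -0.3640/0.1 = -3.6400

(3.6400, -3.6400, 3.6400, -3.6400)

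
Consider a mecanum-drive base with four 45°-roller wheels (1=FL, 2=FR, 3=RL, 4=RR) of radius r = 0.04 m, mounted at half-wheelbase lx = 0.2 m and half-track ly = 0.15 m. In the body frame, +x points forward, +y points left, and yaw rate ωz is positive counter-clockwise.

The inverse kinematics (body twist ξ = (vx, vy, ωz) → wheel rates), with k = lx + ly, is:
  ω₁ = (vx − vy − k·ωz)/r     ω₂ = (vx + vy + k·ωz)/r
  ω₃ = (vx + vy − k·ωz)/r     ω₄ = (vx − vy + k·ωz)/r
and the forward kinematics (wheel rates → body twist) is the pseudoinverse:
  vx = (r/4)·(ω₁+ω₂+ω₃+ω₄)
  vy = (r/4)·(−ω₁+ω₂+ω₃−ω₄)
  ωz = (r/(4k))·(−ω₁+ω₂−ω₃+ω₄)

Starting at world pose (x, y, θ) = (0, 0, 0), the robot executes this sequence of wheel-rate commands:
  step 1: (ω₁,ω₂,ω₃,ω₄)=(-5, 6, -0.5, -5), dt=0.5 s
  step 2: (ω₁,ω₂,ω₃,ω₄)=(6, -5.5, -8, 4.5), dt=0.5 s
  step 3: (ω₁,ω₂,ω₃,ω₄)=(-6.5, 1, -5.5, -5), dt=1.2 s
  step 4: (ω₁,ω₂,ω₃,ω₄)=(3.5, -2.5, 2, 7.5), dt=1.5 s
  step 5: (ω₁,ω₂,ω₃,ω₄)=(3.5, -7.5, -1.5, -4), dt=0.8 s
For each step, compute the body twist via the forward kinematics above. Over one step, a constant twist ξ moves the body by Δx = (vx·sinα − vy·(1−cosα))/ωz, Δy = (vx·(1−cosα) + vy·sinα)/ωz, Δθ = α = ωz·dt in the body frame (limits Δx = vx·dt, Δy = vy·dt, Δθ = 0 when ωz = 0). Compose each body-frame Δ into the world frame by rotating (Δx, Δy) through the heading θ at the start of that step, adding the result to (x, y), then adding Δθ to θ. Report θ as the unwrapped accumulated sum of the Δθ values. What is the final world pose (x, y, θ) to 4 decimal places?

(-0.0860, -0.1951, 0.0514)

step 1: ξ=(vx,vy,ωz)=(-0.0450, 0.1550, 0.1857), dt=0.5 → body Δ=(-0.0261, 0.0763, 0.0929) → world pose (-0.0261, 0.0763, 0.0929)
step 2: ξ=(vx,vy,ωz)=(-0.0300, -0.2400, 0.0286), dt=0.5 → body Δ=(-0.0141, -0.1201, 0.0143) → world pose (-0.0290, -0.0446, 0.1071)
step 3: ξ=(vx,vy,ωz)=(-0.1600, 0.0700, 0.2286), dt=1.2 → body Δ=(-0.2010, 0.0568, 0.2743) → world pose (-0.2350, -0.0096, 0.3814)
step 4: ξ=(vx,vy,ωz)=(0.1050, -0.1150, -0.0143), dt=1.5 → body Δ=(0.1556, -0.1742, -0.0214) → world pose (-0.0257, -0.1133, 0.3600)
step 5: ξ=(vx,vy,ωz)=(-0.0950, -0.0850, -0.3857), dt=0.8 → body Δ=(-0.0852, -0.0553, -0.3086) → world pose (-0.0860, -0.1951, 0.0514)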